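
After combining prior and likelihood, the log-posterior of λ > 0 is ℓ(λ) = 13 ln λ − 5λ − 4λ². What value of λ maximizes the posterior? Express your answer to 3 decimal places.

ℓ'(λ) = 13/λ − 5 − 8λ. Setting this to zero and multiplying by λ: 8λ² + 5λ − 13 = 0.
λ = (−5 + √(5² + 4·8·13)) / (2·8) = (−5 + √441) / 16 = (−5 + 21)/16 = 1.
ℓ''(λ) = −13/λ² − 8 < 0, confirming a maximum.

λ̂_MAP = 1.000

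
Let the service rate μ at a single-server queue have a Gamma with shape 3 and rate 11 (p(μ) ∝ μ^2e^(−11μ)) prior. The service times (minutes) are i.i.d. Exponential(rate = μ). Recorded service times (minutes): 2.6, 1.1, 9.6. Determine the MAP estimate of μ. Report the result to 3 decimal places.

The Exponential(rate=μ) likelihood is ∝ μ^n e^(−μΣtᵢ). Here n = 3 and Σtᵢ = 2.6 + 1.1 + 9.6 = 13.3.
Posterior ∝ μ^2e^(−11μ) · μ^3e^(−13.3μ) = μ^5e^(−24.3μ), i.e. Gamma(6, 24.3).
Mode = (a−1)/b = 5/24.3 ≈ 0.206.

μ̂_MAP = 0.206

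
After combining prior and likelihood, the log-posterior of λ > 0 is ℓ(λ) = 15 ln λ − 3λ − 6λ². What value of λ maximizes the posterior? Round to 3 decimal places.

λ̂_MAP = 1.000

ℓ'(λ) = 15/λ − 3 − 12λ. Setting this to zero and multiplying by λ: 12λ² + 3λ − 15 = 0.
λ = (−3 + √(3² + 4·12·15)) / (2·12) = (−3 + √729) / 24 = (−3 + 27)/24 = 1.
ℓ''(λ) = −15/λ² − 12 < 0, confirming a maximum.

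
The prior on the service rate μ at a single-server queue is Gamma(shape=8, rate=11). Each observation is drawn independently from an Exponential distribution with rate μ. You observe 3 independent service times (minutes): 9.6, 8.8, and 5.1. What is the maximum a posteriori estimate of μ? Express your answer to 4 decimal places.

μ̂_MAP = 0.2899

The Exponential(rate=μ) likelihood is ∝ μ^n e^(−μΣtᵢ). Here n = 3 and Σtᵢ = 9.6 + 8.8 + 5.1 = 23.5.
Posterior ∝ μ^7e^(−11μ) · μ^3e^(−23.5μ) = μ^10e^(−34.5μ), i.e. Gamma(11, 34.5).
Mode = (a−1)/b = 10/34.5 ≈ 0.2899.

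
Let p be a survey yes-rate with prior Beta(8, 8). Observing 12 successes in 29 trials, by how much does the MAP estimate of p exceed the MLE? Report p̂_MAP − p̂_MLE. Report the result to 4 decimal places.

Posterior is Beta(20, 25); MAP = (20−1)/(45−2) = 19/43 ≈ 0.44186.
MLE ignores the prior: p̂_MLE = k/n = 12/29 ≈ 0.41379.
Difference = 19/43 − 12/29 = 35/1247 ≈ 0.0281.

MAP − MLE = 0.0281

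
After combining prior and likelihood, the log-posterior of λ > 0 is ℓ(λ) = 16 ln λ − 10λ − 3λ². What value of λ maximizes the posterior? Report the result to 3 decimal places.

ℓ'(λ) = 16/λ − 10 − 6λ. Setting this to zero and multiplying by λ: 6λ² + 10λ − 16 = 0.
λ = (−10 + √(10² + 4·6·16)) / (2·6) = (−10 + √484) / 12 = (−10 + 22)/12 = 1.
ℓ''(λ) = −16/λ² − 6 < 0, confirming a maximum.

λ̂_MAP = 1.000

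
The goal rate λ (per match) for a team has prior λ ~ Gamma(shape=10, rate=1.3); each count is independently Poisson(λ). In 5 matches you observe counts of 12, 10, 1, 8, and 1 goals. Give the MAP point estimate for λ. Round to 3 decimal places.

λ̂_MAP = 6.508

Σxᵢ = 12+10+1+8+1 = 32, with n = 5.
Posterior ∝ λ^9e^(−1.3λ) · λ^32e^(−5λ) = λ^41e^(−6.3λ), i.e. Gamma(shape=42, rate=6.3).
The mode of a Gamma(a, b) with a ≥ 1 (shape–rate) is (a−1)/b = 41/6.3 ≈ 6.508.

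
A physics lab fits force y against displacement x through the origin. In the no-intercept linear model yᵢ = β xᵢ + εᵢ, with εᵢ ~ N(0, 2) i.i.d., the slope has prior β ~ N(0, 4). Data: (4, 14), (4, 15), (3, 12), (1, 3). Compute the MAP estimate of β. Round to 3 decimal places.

log p(β | y) = −Σ(yᵢ − βxᵢ)²/(2·2) − β²/(2·4) + const.
Setting the derivative to zero: Σxᵢ(yᵢ − βxᵢ)/2 − β/4 = 0, so β = Σxᵢyᵢ / (Σxᵢ² + σ²/τ²).
Σxᵢyᵢ = 4·14 + 4·15 + 3·12 + 1·3 = 155; Σxᵢ² = 42; σ²/τ² = 0.5.
β̂_MAP = 155 / (42 + 0.5) = 155/42.5 ≈ 3.647.

β̂_MAP = 3.647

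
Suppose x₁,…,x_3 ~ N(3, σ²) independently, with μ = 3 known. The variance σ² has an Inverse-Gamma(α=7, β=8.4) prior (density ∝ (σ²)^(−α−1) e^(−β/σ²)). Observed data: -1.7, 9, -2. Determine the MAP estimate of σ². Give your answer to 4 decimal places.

σ̂²_MAP = 5.2574

Sum of squared deviations about the known mean: SS = (-1.7−3)² + (9−3)² + (-2−3)² = 83.09.
The Normal likelihood contributes (σ²)^(−n/2) exp(−SS/(2σ²)), so the posterior is Inverse-Gamma(α + n/2, β + SS/2) = Inverse-Gamma(8.5, 49.945).
The mode of Inverse-Gamma(a, b) is b/(a+1) = 49.945/9.5 ≈ 5.2574.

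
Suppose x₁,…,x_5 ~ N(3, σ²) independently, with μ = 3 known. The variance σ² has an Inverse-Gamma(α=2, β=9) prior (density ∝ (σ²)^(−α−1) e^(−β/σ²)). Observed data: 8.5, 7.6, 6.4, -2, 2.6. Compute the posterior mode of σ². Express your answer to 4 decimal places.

σ̂²_MAP = 9.6482

Sum of squared deviations about the known mean: SS = (8.5−3)² + (7.6−3)² + (6.4−3)² + (-2−3)² + (2.6−3)² = 88.13.
The Normal likelihood contributes (σ²)^(−n/2) exp(−SS/(2σ²)), so the posterior is Inverse-Gamma(α + n/2, β + SS/2) = Inverse-Gamma(4.5, 53.065).
The mode of Inverse-Gamma(a, b) is b/(a+1) = 53.065/5.5 ≈ 9.6482.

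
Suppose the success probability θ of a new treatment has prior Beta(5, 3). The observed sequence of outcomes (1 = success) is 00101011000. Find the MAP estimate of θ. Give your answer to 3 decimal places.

Prior: Beta(5, 3).
Data: 4 successes in 11 trials (from the sequence). The binomial likelihood contributes θ^4(1−θ)^7, so the posterior is Beta(5+4, 3+7) = Beta(9, 10).
For Beta(a, b) with a, b > 1 the mode is (a−1)/(a+b−2) = 8/17 ≈ 0.471.

θ̂_MAP = 0.471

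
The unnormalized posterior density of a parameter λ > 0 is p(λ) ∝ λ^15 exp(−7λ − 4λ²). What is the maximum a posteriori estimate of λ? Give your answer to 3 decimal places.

ℓ'(λ) = 15/λ − 7 − 8λ. Setting this to zero and multiplying by λ: 8λ² + 7λ − 15 = 0.
λ = (−7 + √(7² + 4·8·15)) / (2·8) = (−7 + √529) / 16 = (−7 + 23)/16 = 1.
ℓ''(λ) = −15/λ² − 8 < 0, confirming a maximum.

λ̂_MAP = 1.000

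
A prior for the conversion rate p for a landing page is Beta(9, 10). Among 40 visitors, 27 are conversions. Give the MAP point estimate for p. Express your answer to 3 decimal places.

Prior: Beta(9, 10).
Data: 27 successes in 40 trials. The binomial likelihood contributes p^27(1−p)^13, so the posterior is Beta(9+27, 10+13) = Beta(36, 23).
For Beta(a, b) with a, b > 1 the mode is (a−1)/(a+b−2) = 35/57 ≈ 0.614.

p̂_MAP = 0.614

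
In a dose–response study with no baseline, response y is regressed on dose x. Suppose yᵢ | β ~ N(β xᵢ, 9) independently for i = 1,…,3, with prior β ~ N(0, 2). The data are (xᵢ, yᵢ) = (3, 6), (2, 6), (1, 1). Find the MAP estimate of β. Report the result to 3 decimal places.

log p(β | y) = −Σ(yᵢ − βxᵢ)²/(2·9) − β²/(2·2) + const.
Setting the derivative to zero: Σxᵢ(yᵢ − βxᵢ)/9 − β/2 = 0, so β = Σxᵢyᵢ / (Σxᵢ² + σ²/τ²).
Σxᵢyᵢ = 3·6 + 2·6 + 1·1 = 31; Σxᵢ² = 14; σ²/τ² = 4.5.
β̂_MAP = 31 / (14 + 4.5) = 31/18.5 ≈ 1.676.

β̂_MAP = 1.676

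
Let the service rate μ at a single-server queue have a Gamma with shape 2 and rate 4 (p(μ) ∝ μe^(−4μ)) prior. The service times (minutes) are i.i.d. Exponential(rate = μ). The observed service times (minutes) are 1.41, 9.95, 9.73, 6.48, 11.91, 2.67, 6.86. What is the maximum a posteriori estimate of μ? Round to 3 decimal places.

The Exponential(rate=μ) likelihood is ∝ μ^n e^(−μΣtᵢ). Here n = 7 and Σtᵢ = 1.41 + 9.95 + 9.73 + 6.48 + 11.91 + 2.67 + 6.86 = 49.01.
Posterior ∝ μe^(−4μ) · μ^7e^(−49.01μ) = μ^8e^(−53.01μ), i.e. Gamma(9, 53.01).
Mode = (a−1)/b = 8/53.01 ≈ 0.151.

μ̂_MAP = 0.151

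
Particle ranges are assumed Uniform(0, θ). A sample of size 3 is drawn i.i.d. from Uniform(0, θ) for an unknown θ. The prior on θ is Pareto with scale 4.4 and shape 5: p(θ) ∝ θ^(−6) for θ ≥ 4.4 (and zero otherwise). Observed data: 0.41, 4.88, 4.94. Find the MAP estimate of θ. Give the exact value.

θ̂_MAP = 4.94

The Uniform(0, θ) likelihood is θ^(−n) for θ ≥ max(xᵢ), zero otherwise. Here max(xᵢ) = 4.94.
Posterior ∝ θ^(−6) · θ^(−3) = θ^(−9) on θ ≥ max(4.4, 4.94) = 4.94.
This density is strictly decreasing in θ, so the posterior mode lies at the lower boundary of the support.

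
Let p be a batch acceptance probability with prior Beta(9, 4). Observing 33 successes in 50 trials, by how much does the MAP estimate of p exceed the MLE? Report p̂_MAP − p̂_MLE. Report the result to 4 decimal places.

MAP − MLE = 0.0121

Posterior is Beta(42, 21); MAP = (42−1)/(63−2) = 41/61 ≈ 0.67213.
MLE ignores the prior: p̂_MLE = k/n = 33/50 ≈ 0.66000.
Difference = 41/61 − 33/50 = 37/3050 ≈ 0.0121.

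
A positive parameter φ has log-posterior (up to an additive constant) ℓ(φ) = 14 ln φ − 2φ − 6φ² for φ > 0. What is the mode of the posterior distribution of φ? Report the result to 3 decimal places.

φ̂_MAP = 1.000

ℓ'(φ) = 14/φ − 2 − 12φ. Setting this to zero and multiplying by φ: 12φ² + 2φ − 14 = 0.
φ = (−2 + √(2² + 4·12·14)) / (2·12) = (−2 + √676) / 24 = (−2 + 26)/24 = 1.
ℓ''(φ) = −14/φ² − 12 < 0, confirming a maximum.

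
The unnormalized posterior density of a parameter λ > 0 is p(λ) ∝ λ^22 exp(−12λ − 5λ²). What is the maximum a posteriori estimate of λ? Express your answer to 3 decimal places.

λ̂_MAP = 1.000

ℓ'(λ) = 22/λ − 12 − 10λ. Setting this to zero and multiplying by λ: 10λ² + 12λ − 22 = 0.
λ = (−12 + √(12² + 4·10·22)) / (2·10) = (−12 + √1024) / 20 = (−12 + 32)/20 = 1.
ℓ''(λ) = −22/λ² − 10 < 0, confirming a maximum.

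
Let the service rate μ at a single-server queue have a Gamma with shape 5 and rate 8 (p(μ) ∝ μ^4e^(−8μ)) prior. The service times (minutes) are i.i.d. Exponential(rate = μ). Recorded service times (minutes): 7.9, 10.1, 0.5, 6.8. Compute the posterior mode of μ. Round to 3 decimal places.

The Exponential(rate=μ) likelihood is ∝ μ^n e^(−μΣtᵢ). Here n = 4 and Σtᵢ = 7.9 + 10.1 + 0.5 + 6.8 = 25.3.
Posterior ∝ μ^4e^(−8μ) · μ^4e^(−25.3μ) = μ^8e^(−33.3μ), i.e. Gamma(9, 33.3).
Mode = (a−1)/b = 8/33.3 ≈ 0.240.

μ̂_MAP = 0.240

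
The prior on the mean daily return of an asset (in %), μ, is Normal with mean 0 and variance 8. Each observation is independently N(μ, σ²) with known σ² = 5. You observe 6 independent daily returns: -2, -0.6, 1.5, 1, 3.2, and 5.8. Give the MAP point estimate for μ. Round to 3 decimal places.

n = 6; x̄ = ((-2) + (-0.6) + 1.5 + 1 + 3.2 + 5.8)/6 = 8.9/6 = 89/60 ≈ 1.4833.
For a Normal prior and Normal likelihood with known variance, the posterior is Normal; its mode equals its mean, the precision-weighted average.
Prior precision 1/σ₀² = 1/8 = 0.125; data precision n/σ² = 6/5 = 1.2.
μ̂ = (0.125·0 + 1.2·(89/60)) / (0.125 + 1.2) = 1.78/1.325 = 356/265 ≈ 1.343.

μ̂_MAP = 1.343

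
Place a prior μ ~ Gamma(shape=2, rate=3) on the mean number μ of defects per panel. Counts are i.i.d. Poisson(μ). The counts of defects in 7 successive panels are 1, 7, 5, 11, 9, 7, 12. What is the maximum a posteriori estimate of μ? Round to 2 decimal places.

μ̂_MAP = 5.30

Σxᵢ = 1+7+5+11+9+7+12 = 52, with n = 7.
Posterior ∝ μe^(−3μ) · μ^52e^(−7μ) = μ^53e^(−10μ), i.e. Gamma(shape=54, rate=10).
The mode of a Gamma(a, b) with a ≥ 1 (shape–rate) is (a−1)/b = 53/10 ≈ 5.30.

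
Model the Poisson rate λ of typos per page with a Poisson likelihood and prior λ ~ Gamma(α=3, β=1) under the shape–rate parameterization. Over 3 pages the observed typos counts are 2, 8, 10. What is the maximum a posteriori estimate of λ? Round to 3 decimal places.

λ̂_MAP = 5.500

Σxᵢ = 2+8+10 = 20, with n = 3.
Posterior ∝ λ^2e^(−1λ) · λ^20e^(−3λ) = λ^22e^(−4λ), i.e. Gamma(shape=23, rate=4).
The mode of a Gamma(a, b) with a ≥ 1 (shape–rate) is (a−1)/b = 22/4 ≈ 5.500.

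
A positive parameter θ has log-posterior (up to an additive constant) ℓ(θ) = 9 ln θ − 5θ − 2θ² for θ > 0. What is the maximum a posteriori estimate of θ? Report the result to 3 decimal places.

ℓ'(θ) = 9/θ − 5 − 4θ. Setting this to zero and multiplying by θ: 4θ² + 5θ − 9 = 0.
θ = (−5 + √(5² + 4·4·9)) / (2·4) = (−5 + √169) / 8 = (−5 + 13)/8 = 1.
ℓ''(θ) = −9/θ² − 4 < 0, confirming a maximum.

θ̂_MAP = 1.000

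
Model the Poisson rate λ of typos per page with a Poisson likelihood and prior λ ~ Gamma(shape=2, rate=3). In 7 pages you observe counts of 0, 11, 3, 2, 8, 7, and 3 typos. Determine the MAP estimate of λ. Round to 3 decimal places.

λ̂_MAP = 3.500

Σxᵢ = 0+11+3+2+8+7+3 = 34, with n = 7.
Posterior ∝ λe^(−3λ) · λ^34e^(−7λ) = λ^35e^(−10λ), i.e. Gamma(shape=36, rate=10).
The mode of a Gamma(a, b) with a ≥ 1 (shape–rate) is (a−1)/b = 35/10 ≈ 3.500.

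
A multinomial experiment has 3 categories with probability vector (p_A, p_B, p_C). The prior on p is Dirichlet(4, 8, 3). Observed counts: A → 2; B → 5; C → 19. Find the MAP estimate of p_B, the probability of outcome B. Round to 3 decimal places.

MAP estimate of p_B = 0.316

The posterior is Dirichlet(αᵢ + nᵢ) = Dirichlet(6, 13, 22).
For a Dirichlet(a₁,…,a_K) with all aᵢ > 1, the mode has j-th component (aⱼ − 1)/(Σaᵢ − K).
Here Σaᵢ = 41 and K = 3, so p_B = (13 − 1)/(41 − 3) = 12/38 ≈ 0.316.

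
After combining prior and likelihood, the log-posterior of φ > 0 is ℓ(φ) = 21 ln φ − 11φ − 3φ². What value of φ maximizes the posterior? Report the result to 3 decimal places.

ℓ'(φ) = 21/φ − 11 − 6φ. Setting this to zero and multiplying by φ: 6φ² + 11φ − 21 = 0.
φ = (−11 + √(11² + 4·6·21)) / (2·6) = (−11 + √625) / 12 = (−11 + 25)/12 = 7/6.
ℓ''(φ) = −21/φ² − 6 < 0, confirming a maximum.

φ̂_MAP = 1.167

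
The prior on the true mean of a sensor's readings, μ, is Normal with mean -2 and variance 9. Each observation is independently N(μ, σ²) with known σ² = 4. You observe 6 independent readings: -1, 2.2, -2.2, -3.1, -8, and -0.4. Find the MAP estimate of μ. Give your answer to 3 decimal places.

n = 6; x̄ = ((-1) + 2.2 + (-2.2) + (-3.1) + (-8) + (-0.4))/6 = -12.5/6 = -25/12 ≈ -2.0833.
For a Normal prior and Normal likelihood with known variance, the posterior is Normal; its mode equals its mean, the precision-weighted average.
Prior precision 1/σ₀² = 1/9; data precision n/σ² = 6/4 = 1.5.
μ̂ = ((1/9)·(-2) + 1.5·(-25/12)) / (1/9 + 1.5) = (-241/72)/(29/18) = -241/116 ≈ -2.078.

μ̂_MAP = -2.078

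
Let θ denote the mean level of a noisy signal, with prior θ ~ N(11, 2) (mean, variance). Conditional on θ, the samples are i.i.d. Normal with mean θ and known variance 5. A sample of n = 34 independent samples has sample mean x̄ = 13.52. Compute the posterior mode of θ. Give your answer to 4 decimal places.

θ̂_MAP = 13.3474

n = 34, x̄ = 13.52.
For a Normal prior and Normal likelihood with known variance, the posterior is Normal; its mode equals its mean, the precision-weighted average.
Prior precision 1/σ₀² = 1/2 = 0.5; data precision n/σ² = 34/5 = 6.8.
θ̂ = (0.5·11 + 6.8·13.52) / (0.5 + 6.8) = 97.436/7.3 = 24359/1825 ≈ 13.3474.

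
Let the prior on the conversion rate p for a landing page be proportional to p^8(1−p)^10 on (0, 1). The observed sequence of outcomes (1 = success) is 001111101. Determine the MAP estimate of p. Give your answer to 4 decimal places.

p̂_MAP = 0.5185

The prior density ∝ p^8(1−p)^10 is the kernel of Beta(9, 11).
Data: 6 successes in 9 trials (from the sequence). The binomial likelihood contributes p^6(1−p)^3, so the posterior is Beta(9+6, 11+3) = Beta(15, 14).
For Beta(a, b) with a, b > 1 the mode is (a−1)/(a+b−2) = 14/27 ≈ 0.5185.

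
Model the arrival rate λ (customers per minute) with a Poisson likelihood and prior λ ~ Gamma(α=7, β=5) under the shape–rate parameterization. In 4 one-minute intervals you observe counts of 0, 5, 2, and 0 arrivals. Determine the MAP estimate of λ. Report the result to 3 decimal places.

Σxᵢ = 0+5+2+0 = 7, with n = 4.
Posterior ∝ λ^6e^(−5λ) · λ^7e^(−4λ) = λ^13e^(−9λ), i.e. Gamma(shape=14, rate=9).
The mode of a Gamma(a, b) with a ≥ 1 (shape–rate) is (a−1)/b = 13/9 ≈ 1.444.

λ̂_MAP = 1.444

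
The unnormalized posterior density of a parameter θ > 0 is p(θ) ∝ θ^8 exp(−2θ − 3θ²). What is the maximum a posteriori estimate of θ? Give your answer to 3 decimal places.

θ̂_MAP = 1.000

ℓ'(θ) = 8/θ − 2 − 6θ. Setting this to zero and multiplying by θ: 6θ² + 2θ − 8 = 0.
θ = (−2 + √(2² + 4·6·8)) / (2·6) = (−2 + √196) / 12 = (−2 + 14)/12 = 1.
ℓ''(θ) = −8/θ² − 6 < 0, confirming a maximum.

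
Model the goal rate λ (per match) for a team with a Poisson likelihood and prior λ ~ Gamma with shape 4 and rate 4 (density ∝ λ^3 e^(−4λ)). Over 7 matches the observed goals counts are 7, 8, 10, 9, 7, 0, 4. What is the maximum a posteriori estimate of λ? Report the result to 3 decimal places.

Σxᵢ = 7+8+10+9+7+0+4 = 45, with n = 7.
Posterior ∝ λ^3e^(−4λ) · λ^45e^(−7λ) = λ^48e^(−11λ), i.e. Gamma(shape=49, rate=11).
The mode of a Gamma(a, b) with a ≥ 1 (shape–rate) is (a−1)/b = 48/11 ≈ 4.364.

λ̂_MAP = 4.364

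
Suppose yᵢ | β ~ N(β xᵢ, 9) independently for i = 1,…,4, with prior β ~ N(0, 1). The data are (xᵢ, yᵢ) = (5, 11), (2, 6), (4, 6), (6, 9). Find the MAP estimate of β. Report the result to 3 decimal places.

log p(β | y) = −Σ(yᵢ − βxᵢ)²/(2·9) − β²/(2·1) + const.
Setting the derivative to zero: Σxᵢ(yᵢ − βxᵢ)/9 − β/1 = 0, so β = Σxᵢyᵢ / (Σxᵢ² + σ²/τ²).
Σxᵢyᵢ = 5·11 + 2·6 + 4·6 + 6·9 = 145; Σxᵢ² = 81; σ²/τ² = 9.
β̂_MAP = 145 / (81 + 9) = 145/90 ≈ 1.611.

β̂_MAP = 1.611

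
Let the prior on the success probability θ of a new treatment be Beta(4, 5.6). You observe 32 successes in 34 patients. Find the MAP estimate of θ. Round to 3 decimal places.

Prior: Beta(4, 5.6).
Data: 32 successes in 34 trials. The binomial likelihood contributes θ^32(1−θ)^2, so the posterior is Beta(4+32, 5.6+2) = Beta(36, 7.6).
For Beta(a, b) with a, b > 1 the mode is (a−1)/(a+b−2) = 35/41.6 ≈ 0.841.

θ̂_MAP = 0.841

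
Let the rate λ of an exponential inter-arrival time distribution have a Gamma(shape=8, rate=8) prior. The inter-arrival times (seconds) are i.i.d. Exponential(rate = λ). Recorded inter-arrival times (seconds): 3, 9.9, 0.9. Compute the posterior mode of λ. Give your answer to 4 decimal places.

λ̂_MAP = 0.4587

The Exponential(rate=λ) likelihood is ∝ λ^n e^(−λΣtᵢ). Here n = 3 and Σtᵢ = 3 + 9.9 + 0.9 = 13.8.
Posterior ∝ λ^7e^(−8λ) · λ^3e^(−13.8λ) = λ^10e^(−21.8λ), i.e. Gamma(11, 21.8).
Mode = (a−1)/b = 10/21.8 ≈ 0.4587.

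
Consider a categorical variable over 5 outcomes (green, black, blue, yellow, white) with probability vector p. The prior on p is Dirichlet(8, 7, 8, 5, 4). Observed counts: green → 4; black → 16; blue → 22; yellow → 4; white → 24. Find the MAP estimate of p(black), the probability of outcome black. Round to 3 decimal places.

The posterior is Dirichlet(αᵢ + nᵢ) = Dirichlet(12, 23, 30, 9, 28).
For a Dirichlet(a₁,…,a_K) with all aᵢ > 1, the mode has j-th component (aⱼ − 1)/(Σaᵢ − K).
Here Σaᵢ = 102 and K = 5, so p(black) = (23 − 1)/(102 − 5) = 22/97 ≈ 0.227.

MAP estimate of p(black) = 0.227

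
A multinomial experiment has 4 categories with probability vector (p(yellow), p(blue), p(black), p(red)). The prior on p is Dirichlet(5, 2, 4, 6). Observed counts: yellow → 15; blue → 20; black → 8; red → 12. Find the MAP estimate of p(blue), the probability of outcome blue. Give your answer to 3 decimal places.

MAP estimate of p(blue) = 0.309

The posterior is Dirichlet(αᵢ + nᵢ) = Dirichlet(20, 22, 12, 18).
For a Dirichlet(a₁,…,a_K) with all aᵢ > 1, the mode has j-th component (aⱼ − 1)/(Σaᵢ − K).
Here Σaᵢ = 72 and K = 4, so p(blue) = (22 − 1)/(72 − 4) = 21/68 ≈ 0.309.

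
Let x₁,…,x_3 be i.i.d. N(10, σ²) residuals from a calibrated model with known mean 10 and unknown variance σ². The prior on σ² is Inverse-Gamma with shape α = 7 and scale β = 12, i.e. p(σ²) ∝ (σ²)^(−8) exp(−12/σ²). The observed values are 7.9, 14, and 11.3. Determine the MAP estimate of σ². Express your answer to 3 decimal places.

Sum of squared deviations about the known mean: SS = (7.9−10)² + (14−10)² + (11.3−10)² = 22.1.
The Normal likelihood contributes (σ²)^(−n/2) exp(−SS/(2σ²)), so the posterior is Inverse-Gamma(α + n/2, β + SS/2) = Inverse-Gamma(8.5, 23.05).
The mode of Inverse-Gamma(a, b) is b/(a+1) = 23.05/9.5 ≈ 2.426.

σ̂²_MAP = 2.426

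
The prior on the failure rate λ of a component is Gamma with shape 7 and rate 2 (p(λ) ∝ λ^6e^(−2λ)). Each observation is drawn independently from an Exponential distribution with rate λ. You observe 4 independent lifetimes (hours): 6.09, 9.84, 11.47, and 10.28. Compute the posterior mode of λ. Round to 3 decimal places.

The Exponential(rate=λ) likelihood is ∝ λ^n e^(−λΣtᵢ). Here n = 4 and Σtᵢ = 6.09 + 9.84 + 11.47 + 10.28 = 37.68.
Posterior ∝ λ^6e^(−2λ) · λ^4e^(−37.68λ) = λ^10e^(−39.68λ), i.e. Gamma(11, 39.68).
Mode = (a−1)/b = 10/39.68 ≈ 0.252.

λ̂_MAP = 0.252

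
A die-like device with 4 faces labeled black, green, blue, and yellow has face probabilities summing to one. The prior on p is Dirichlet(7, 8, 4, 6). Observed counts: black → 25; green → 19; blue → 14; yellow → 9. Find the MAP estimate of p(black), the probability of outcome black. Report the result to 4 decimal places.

MAP estimate of p(black) = 0.3523

The posterior is Dirichlet(αᵢ + nᵢ) = Dirichlet(32, 27, 18, 15).
For a Dirichlet(a₁,…,a_K) with all aᵢ > 1, the mode has j-th component (aⱼ − 1)/(Σaᵢ − K).
Here Σaᵢ = 92 and K = 4, so p(black) = (32 − 1)/(92 − 4) = 31/88 ≈ 0.3523.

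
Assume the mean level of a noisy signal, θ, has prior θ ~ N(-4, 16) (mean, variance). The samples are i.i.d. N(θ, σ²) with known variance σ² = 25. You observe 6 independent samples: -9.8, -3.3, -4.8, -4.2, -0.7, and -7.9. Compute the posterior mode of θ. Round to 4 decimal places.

θ̂_MAP = -4.8860

n = 6; x̄ = ((-9.8) + (-3.3) + (-4.8) + (-4.2) + (-0.7) + (-7.9))/6 = -30.7/6 = -307/60 ≈ -5.1167.
For a Normal prior and Normal likelihood with known variance, the posterior is Normal; its mode equals its mean, the precision-weighted average.
Prior precision 1/σ₀² = 1/16 = 0.0625; data precision n/σ² = 6/25 = 0.24.
θ̂ = (0.0625·(-4) + 0.24·(-307/60)) / (0.0625 + 0.24) = (-1.478)/0.3025 = -2956/605 ≈ -4.8860.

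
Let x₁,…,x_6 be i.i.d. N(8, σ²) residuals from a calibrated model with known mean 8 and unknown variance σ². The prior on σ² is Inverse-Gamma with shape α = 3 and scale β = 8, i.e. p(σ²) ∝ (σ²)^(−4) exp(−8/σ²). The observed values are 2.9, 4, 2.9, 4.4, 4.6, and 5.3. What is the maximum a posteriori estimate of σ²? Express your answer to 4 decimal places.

Sum of squared deviations about the known mean: SS = (2.9−8)² + (4−8)² + (2.9−8)² + (4.4−8)² + (4.6−8)² + (5.3−8)² = 99.83.
The Normal likelihood contributes (σ²)^(−n/2) exp(−SS/(2σ²)), so the posterior is Inverse-Gamma(α + n/2, β + SS/2) = Inverse-Gamma(6, 57.915).
The mode of Inverse-Gamma(a, b) is b/(a+1) = 57.915/7 ≈ 8.2736.

σ̂²_MAP = 8.2736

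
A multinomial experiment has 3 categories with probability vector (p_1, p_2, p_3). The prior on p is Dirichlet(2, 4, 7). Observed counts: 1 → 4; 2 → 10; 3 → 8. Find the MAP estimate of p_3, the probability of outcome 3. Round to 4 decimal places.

The posterior is Dirichlet(αᵢ + nᵢ) = Dirichlet(6, 14, 15).
For a Dirichlet(a₁,…,a_K) with all aᵢ > 1, the mode has j-th component (aⱼ − 1)/(Σaᵢ − K).
Here Σaᵢ = 35 and K = 3, so p_3 = (15 − 1)/(35 − 3) = 14/32 ≈ 0.4375.

MAP estimate: 0.4375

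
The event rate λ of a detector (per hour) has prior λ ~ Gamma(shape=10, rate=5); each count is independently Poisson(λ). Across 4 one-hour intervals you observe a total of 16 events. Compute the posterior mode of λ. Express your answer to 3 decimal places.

Σxᵢ = 16, n = 4.
Posterior ∝ λ^9e^(−5λ) · λ^16e^(−4λ) = λ^25e^(−9λ), i.e. Gamma(shape=26, rate=9).
The mode of a Gamma(a, b) with a ≥ 1 (shape–rate) is (a−1)/b = 25/9 ≈ 2.778.

λ̂_MAP = 2.778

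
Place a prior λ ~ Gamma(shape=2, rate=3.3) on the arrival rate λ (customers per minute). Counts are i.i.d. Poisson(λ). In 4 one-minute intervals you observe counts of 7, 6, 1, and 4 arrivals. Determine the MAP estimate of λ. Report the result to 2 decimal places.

Σxᵢ = 7+6+1+4 = 18, with n = 4.
Posterior ∝ λe^(−3.3λ) · λ^18e^(−4λ) = λ^19e^(−7.3λ), i.e. Gamma(shape=20, rate=7.3).
The mode of a Gamma(a, b) with a ≥ 1 (shape–rate) is (a−1)/b = 19/7.3 ≈ 2.60.

λ̂_MAP = 2.60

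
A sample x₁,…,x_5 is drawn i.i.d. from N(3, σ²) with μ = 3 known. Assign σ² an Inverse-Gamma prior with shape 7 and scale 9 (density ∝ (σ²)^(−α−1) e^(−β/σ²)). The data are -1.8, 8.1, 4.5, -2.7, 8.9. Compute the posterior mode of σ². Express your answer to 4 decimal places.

Sum of squared deviations about the known mean: SS = (-1.8−3)² + (8.1−3)² + (4.5−3)² + (-2.7−3)² + (8.9−3)² = 118.6.
The Normal likelihood contributes (σ²)^(−n/2) exp(−SS/(2σ²)), so the posterior is Inverse-Gamma(α + n/2, β + SS/2) = Inverse-Gamma(9.5, 68.3).
The mode of Inverse-Gamma(a, b) is b/(a+1) = 68.3/10.5 ≈ 6.5048.

σ̂²_MAP = 6.5048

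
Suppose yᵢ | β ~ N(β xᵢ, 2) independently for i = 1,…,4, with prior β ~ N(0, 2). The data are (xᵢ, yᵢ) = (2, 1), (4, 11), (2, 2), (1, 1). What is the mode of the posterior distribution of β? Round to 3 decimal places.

β̂_MAP = 1.962

log p(β | y) = −Σ(yᵢ − βxᵢ)²/(2·2) − β²/(2·2) + const.
Setting the derivative to zero: Σxᵢ(yᵢ − βxᵢ)/2 − β/2 = 0, so β = Σxᵢyᵢ / (Σxᵢ² + σ²/τ²).
Σxᵢyᵢ = 2·1 + 4·11 + 2·2 + 1·1 = 51; Σxᵢ² = 25; σ²/τ² = 1.
β̂_MAP = 51 / (25 + 1) = 51/26 ≈ 1.962.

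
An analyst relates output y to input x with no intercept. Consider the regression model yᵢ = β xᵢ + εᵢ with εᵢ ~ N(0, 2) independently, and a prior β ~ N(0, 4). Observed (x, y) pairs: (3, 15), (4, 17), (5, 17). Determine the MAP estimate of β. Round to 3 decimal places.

β̂_MAP = 3.921

log p(β | y) = −Σ(yᵢ − βxᵢ)²/(2·2) − β²/(2·4) + const.
Setting the derivative to zero: Σxᵢ(yᵢ − βxᵢ)/2 − β/4 = 0, so β = Σxᵢyᵢ / (Σxᵢ² + σ²/τ²).
Σxᵢyᵢ = 3·15 + 4·17 + 5·17 = 198; Σxᵢ² = 50; σ²/τ² = 0.5.
β̂_MAP = 198 / (50 + 0.5) = 198/50.5 ≈ 3.921.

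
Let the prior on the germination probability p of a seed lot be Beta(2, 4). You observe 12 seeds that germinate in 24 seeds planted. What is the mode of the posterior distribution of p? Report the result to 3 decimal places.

p̂_MAP = 0.464

Prior: Beta(2, 4).
Data: 12 successes in 24 trials. The binomial likelihood contributes p^12(1−p)^12, so the posterior is Beta(2+12, 4+12) = Beta(14, 16).
For Beta(a, b) with a, b > 1 the mode is (a−1)/(a+b−2) = 13/28 ≈ 0.464.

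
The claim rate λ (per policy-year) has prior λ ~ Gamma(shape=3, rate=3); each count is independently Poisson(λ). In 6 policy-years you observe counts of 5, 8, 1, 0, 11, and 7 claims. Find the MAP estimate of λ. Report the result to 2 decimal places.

λ̂_MAP = 3.78

Σxᵢ = 5+8+1+0+11+7 = 32, with n = 6.
Posterior ∝ λ^2e^(−3λ) · λ^32e^(−6λ) = λ^34e^(−9λ), i.e. Gamma(shape=35, rate=9).
The mode of a Gamma(a, b) with a ≥ 1 (shape–rate) is (a−1)/b = 34/9 ≈ 3.78.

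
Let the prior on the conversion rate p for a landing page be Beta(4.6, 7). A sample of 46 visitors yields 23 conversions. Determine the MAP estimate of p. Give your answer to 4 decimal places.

p̂_MAP = 0.4784

Prior: Beta(4.6, 7).
Data: 23 successes in 46 trials. The binomial likelihood contributes p^23(1−p)^23, so the posterior is Beta(4.6+23, 7+23) = Beta(27.6, 30).
For Beta(a, b) with a, b > 1 the mode is (a−1)/(a+b−2) = 26.6/55.6 ≈ 0.4784.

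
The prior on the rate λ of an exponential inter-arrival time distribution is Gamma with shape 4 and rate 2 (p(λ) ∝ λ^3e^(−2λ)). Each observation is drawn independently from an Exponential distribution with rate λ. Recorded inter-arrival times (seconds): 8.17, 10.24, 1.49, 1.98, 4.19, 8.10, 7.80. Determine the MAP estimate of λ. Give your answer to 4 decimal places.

The Exponential(rate=λ) likelihood is ∝ λ^n e^(−λΣtᵢ). Here n = 7 and Σtᵢ = 8.17 + 10.24 + 1.49 + 1.98 + 4.19 + 8.10 + 7.80 = 41.97.
Posterior ∝ λ^3e^(−2λ) · λ^7e^(−41.97λ) = λ^10e^(−43.97λ), i.e. Gamma(11, 43.97).
Mode = (a−1)/b = 10/43.97 ≈ 0.2274.

λ̂_MAP = 0.2274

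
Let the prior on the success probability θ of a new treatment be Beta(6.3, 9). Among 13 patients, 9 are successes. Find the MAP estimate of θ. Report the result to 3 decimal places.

θ̂_MAP = 0.544

Prior: Beta(6.3, 9).
Data: 9 successes in 13 trials. The binomial likelihood contributes θ^9(1−θ)^4, so the posterior is Beta(6.3+9, 9+4) = Beta(15.3, 13).
For Beta(a, b) with a, b > 1 the mode is (a−1)/(a+b−2) = 14.3/26.3 ≈ 0.544.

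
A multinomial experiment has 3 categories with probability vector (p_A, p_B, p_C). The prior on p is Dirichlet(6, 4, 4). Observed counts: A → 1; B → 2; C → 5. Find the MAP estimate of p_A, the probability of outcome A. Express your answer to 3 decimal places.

MAP estimate of p_A = 0.316

The posterior is Dirichlet(αᵢ + nᵢ) = Dirichlet(7, 6, 9).
For a Dirichlet(a₁,…,a_K) with all aᵢ > 1, the mode has j-th component (aⱼ − 1)/(Σaᵢ − K).
Here Σaᵢ = 22 and K = 3, so p_A = (7 − 1)/(22 − 3) = 6/19 ≈ 0.316.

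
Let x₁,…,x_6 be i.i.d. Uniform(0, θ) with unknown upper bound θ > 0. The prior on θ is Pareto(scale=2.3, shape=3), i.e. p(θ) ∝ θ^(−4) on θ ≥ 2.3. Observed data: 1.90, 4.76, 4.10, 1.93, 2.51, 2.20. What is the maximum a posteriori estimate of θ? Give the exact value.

The Uniform(0, θ) likelihood is θ^(−n) for θ ≥ max(xᵢ), zero otherwise. Here max(xᵢ) = 4.76.
Posterior ∝ θ^(−4) · θ^(−6) = θ^(−10) on θ ≥ max(2.3, 4.76) = 4.76.
This density is strictly decreasing in θ, so the posterior mode lies at the lower boundary of the support.

θ̂_MAP = 4.76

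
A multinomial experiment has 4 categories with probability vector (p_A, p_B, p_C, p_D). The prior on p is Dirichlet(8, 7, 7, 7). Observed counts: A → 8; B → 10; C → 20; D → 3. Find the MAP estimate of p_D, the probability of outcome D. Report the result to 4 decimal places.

MAP estimate of p_D = 0.1364

The posterior is Dirichlet(αᵢ + nᵢ) = Dirichlet(16, 17, 27, 10).
For a Dirichlet(a₁,…,a_K) with all aᵢ > 1, the mode has j-th component (aⱼ − 1)/(Σaᵢ − K).
Here Σaᵢ = 70 and K = 4, so p_D = (10 − 1)/(70 − 4) = 9/66 ≈ 0.1364.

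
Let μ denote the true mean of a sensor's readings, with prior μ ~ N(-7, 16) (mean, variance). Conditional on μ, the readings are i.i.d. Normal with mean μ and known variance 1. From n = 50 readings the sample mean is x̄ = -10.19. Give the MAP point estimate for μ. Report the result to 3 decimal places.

μ̂_MAP = -10.186

n = 50, x̄ = -10.19.
For a Normal prior and Normal likelihood with known variance, the posterior is Normal; its mode equals its mean, the precision-weighted average.
Prior precision 1/σ₀² = 1/16 = 0.0625; data precision n/σ² = 50/1 = 50.
μ̂ = (0.0625·(-7) + 50·(-10.19)) / (0.0625 + 50) = (-509.9375)/50.0625 = -8159/801 ≈ -10.186.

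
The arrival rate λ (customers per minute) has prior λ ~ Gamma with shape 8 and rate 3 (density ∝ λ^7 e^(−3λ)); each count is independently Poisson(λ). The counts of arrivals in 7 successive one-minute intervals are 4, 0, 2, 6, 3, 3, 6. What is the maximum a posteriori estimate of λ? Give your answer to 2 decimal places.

Σxᵢ = 4+0+2+6+3+3+6 = 24, with n = 7.
Posterior ∝ λ^7e^(−3λ) · λ^24e^(−7λ) = λ^31e^(−10λ), i.e. Gamma(shape=32, rate=10).
The mode of a Gamma(a, b) with a ≥ 1 (shape–rate) is (a−1)/b = 31/10 ≈ 3.10.

λ̂_MAP = 3.10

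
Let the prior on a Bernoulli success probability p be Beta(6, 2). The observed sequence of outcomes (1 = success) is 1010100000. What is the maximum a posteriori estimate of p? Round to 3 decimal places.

Prior: Beta(6, 2).
Data: 3 successes in 10 trials (from the sequence). The binomial likelihood contributes p^3(1−p)^7, so the posterior is Beta(6+3, 2+7) = Beta(9, 9).
For Beta(a, b) with a, b > 1 the mode is (a−1)/(a+b−2) = 8/16 ≈ 0.500.

p̂_MAP = 0.500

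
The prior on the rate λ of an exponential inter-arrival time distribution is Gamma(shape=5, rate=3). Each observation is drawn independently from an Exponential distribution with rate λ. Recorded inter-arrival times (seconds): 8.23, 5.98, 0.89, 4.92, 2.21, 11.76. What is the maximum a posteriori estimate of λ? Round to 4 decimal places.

The Exponential(rate=λ) likelihood is ∝ λ^n e^(−λΣtᵢ). Here n = 6 and Σtᵢ = 8.23 + 5.98 + 0.89 + 4.92 + 2.21 + 11.76 = 33.99.
Posterior ∝ λ^4e^(−3λ) · λ^6e^(−33.99λ) = λ^10e^(−36.99λ), i.e. Gamma(11, 36.99).
Mode = (a−1)/b = 10/36.99 ≈ 0.2703.

λ̂_MAP = 0.2703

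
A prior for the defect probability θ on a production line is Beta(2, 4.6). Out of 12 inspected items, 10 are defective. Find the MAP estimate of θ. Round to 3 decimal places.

θ̂_MAP = 0.663

Prior: Beta(2, 4.6).
Data: 10 successes in 12 trials. The binomial likelihood contributes θ^10(1−θ)^2, so the posterior is Beta(2+10, 4.6+2) = Beta(12, 6.6).
For Beta(a, b) with a, b > 1 the mode is (a−1)/(a+b−2) = 11/16.6 ≈ 0.663.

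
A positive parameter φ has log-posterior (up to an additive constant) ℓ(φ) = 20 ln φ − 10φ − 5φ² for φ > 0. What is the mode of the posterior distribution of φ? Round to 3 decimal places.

ℓ'(φ) = 20/φ − 10 − 10φ. Setting this to zero and multiplying by φ: 10φ² + 10φ − 20 = 0.
φ = (−10 + √(10² + 4·10·20)) / (2·10) = (−10 + √900) / 20 = (−10 + 30)/20 = 1.
ℓ''(φ) = −20/φ² − 10 < 0, confirming a maximum.

φ̂_MAP = 1.000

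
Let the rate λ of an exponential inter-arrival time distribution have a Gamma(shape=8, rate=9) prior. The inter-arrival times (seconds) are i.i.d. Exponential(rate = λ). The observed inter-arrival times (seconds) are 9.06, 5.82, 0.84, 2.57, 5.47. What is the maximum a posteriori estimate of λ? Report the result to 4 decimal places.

λ̂_MAP = 0.3663

The Exponential(rate=λ) likelihood is ∝ λ^n e^(−λΣtᵢ). Here n = 5 and Σtᵢ = 9.06 + 5.82 + 0.84 + 2.57 + 5.47 = 23.76.
Posterior ∝ λ^7e^(−9λ) · λ^5e^(−23.76λ) = λ^12e^(−32.76λ), i.e. Gamma(13, 32.76).
Mode = (a−1)/b = 12/32.76 ≈ 0.3663.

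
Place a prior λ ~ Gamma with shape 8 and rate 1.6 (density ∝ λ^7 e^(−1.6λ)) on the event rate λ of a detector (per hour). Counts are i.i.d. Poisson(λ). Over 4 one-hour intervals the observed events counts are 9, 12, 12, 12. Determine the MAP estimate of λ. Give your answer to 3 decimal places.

Σxᵢ = 9+12+12+12 = 45, with n = 4.
Posterior ∝ λ^7e^(−1.6λ) · λ^45e^(−4λ) = λ^52e^(−5.6λ), i.e. Gamma(shape=53, rate=5.6).
The mode of a Gamma(a, b) with a ≥ 1 (shape–rate) is (a−1)/b = 52/5.6 ≈ 9.286.

λ̂_MAP = 9.286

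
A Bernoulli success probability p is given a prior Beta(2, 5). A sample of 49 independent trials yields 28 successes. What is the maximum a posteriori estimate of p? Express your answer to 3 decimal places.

p̂_MAP = 0.537

Prior: Beta(2, 5).
Data: 28 successes in 49 trials. The binomial likelihood contributes p^28(1−p)^21, so the posterior is Beta(2+28, 5+21) = Beta(30, 26).
For Beta(a, b) with a, b > 1 the mode is (a−1)/(a+b−2) = 29/54 ≈ 0.537.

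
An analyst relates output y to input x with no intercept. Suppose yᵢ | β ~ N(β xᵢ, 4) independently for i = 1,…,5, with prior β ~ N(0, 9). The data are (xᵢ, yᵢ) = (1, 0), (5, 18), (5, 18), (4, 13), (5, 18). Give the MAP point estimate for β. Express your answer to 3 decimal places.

log p(β | y) = −Σ(yᵢ − βxᵢ)²/(2·4) − β²/(2·9) + const.
Setting the derivative to zero: Σxᵢ(yᵢ − βxᵢ)/4 − β/9 = 0, so β = Σxᵢyᵢ / (Σxᵢ² + σ²/τ²).
Σxᵢyᵢ = 1·0 + 5·18 + 5·18 + 4·13 + 5·18 = 322; Σxᵢ² = 92; σ²/τ² = 4/9.
β̂_MAP = 322 / (92 + 4/9) = 322/(832/9) = 1449/416 ≈ 3.483.

β̂_MAP = 3.483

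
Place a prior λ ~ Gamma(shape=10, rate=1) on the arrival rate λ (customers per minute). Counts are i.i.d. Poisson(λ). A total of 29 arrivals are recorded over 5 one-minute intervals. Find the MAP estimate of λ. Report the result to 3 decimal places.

Σxᵢ = 29, n = 5.
Posterior ∝ λ^9e^(−1λ) · λ^29e^(−5λ) = λ^38e^(−6λ), i.e. Gamma(shape=39, rate=6).
The mode of a Gamma(a, b) with a ≥ 1 (shape–rate) is (a−1)/b = 38/6 ≈ 6.333.

λ̂_MAP = 6.333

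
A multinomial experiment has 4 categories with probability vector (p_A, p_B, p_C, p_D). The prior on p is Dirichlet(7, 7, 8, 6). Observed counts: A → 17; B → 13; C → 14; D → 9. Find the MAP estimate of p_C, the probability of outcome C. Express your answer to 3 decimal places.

The posterior is Dirichlet(αᵢ + nᵢ) = Dirichlet(24, 20, 22, 15).
For a Dirichlet(a₁,…,a_K) with all aᵢ > 1, the mode has j-th component (aⱼ − 1)/(Σaᵢ − K).
Here Σaᵢ = 81 and K = 4, so p_C = (22 − 1)/(81 − 4) = 21/77 ≈ 0.273.

MAP estimate of p_C = 0.273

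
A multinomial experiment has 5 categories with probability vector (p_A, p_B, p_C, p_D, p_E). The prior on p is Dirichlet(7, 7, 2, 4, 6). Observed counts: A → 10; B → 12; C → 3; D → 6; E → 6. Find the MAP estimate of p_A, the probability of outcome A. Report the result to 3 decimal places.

The posterior is Dirichlet(αᵢ + nᵢ) = Dirichlet(17, 19, 5, 10, 12).
For a Dirichlet(a₁,…,a_K) with all aᵢ > 1, the mode has j-th component (aⱼ − 1)/(Σaᵢ − K).
Here Σaᵢ = 63 and K = 5, so p_A = (17 − 1)/(63 − 5) = 16/58 ≈ 0.276.

MAP estimate of p_A = 0.276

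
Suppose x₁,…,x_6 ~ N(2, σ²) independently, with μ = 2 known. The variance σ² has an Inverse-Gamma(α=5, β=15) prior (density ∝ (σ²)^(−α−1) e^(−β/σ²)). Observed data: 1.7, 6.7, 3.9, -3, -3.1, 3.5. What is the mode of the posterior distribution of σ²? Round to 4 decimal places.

Sum of squared deviations about the known mean: SS = (1.7−2)² + (6.7−2)² + (3.9−2)² + (-3−2)² + (-3.1−2)² + (3.5−2)² = 79.05.
The Normal likelihood contributes (σ²)^(−n/2) exp(−SS/(2σ²)), so the posterior is Inverse-Gamma(α + n/2, β + SS/2) = Inverse-Gamma(8, 54.525).
The mode of Inverse-Gamma(a, b) is b/(a+1) = 54.525/9 ≈ 6.0583.

σ̂²_MAP = 6.0583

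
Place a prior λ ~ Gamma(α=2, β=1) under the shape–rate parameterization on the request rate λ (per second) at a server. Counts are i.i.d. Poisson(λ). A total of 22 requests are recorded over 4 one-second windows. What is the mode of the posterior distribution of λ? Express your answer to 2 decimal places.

Σxᵢ = 22, n = 4.
Posterior ∝ λe^(−1λ) · λ^22e^(−4λ) = λ^23e^(−5λ), i.e. Gamma(shape=24, rate=5).
The mode of a Gamma(a, b) with a ≥ 1 (shape–rate) is (a−1)/b = 23/5 ≈ 4.60.

λ̂_MAP = 4.60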